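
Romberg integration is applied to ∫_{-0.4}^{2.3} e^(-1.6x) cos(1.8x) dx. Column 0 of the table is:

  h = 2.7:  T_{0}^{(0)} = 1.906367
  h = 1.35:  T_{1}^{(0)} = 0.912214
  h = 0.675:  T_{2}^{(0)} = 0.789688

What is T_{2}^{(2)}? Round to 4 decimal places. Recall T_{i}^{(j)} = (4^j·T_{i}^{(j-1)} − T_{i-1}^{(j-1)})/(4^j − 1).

0.7600

Richardson extrapolation on the trapezoidal column (denominator 4−1=3):
T_{1}^{(1)} = 0.912214 + (0.912214 − 1.906367)/3 = 0.580830
T_{2}^{(1)} = (4·0.789688 − 0.912214) / 3 = 0.748846
T_{2}^{(2)} = (16·0.748846 − 0.580830) / 15 = 0.760047
(Column j=1 coincides with Simpson's rule on the same nodes.)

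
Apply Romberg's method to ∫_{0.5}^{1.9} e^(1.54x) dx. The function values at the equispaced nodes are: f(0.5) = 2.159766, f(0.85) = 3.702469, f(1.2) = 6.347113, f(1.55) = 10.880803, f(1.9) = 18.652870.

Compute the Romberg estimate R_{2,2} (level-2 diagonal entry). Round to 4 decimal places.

R_{0,0} (trapezoid, 1 panel, h=1.4000): 14.568845
R_{1,0} (trapezoid, 2 panels, h=0.7000): 11.727402
R_{2,0} (trapezoid, 4 panels, h=0.3500): 10.967846
R_{1,1} = 11.727402 + (11.727402 − 14.568845)/3 = 10.780254
R_{2,1} = 10.967846 + (10.967846 − 11.727402)/3 = 10.714661
R_{2,2} = 10.714661 + (10.714661 − 10.780254)/15 = 10.710288

10.7103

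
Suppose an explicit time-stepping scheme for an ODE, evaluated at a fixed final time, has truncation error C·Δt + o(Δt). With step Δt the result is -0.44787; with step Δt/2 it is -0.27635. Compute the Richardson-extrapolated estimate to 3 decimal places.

-0.105

The leading error scales as Δt; refining by a factor of 2 reduces it by 2^1 = 2.
Extrapolated value = (2·A(Δt/2) − A(Δt)) / (2 − 1)
= (2·(-0.27635) − (-0.44787)) / 1
= -0.10483 / 1 = -0.10483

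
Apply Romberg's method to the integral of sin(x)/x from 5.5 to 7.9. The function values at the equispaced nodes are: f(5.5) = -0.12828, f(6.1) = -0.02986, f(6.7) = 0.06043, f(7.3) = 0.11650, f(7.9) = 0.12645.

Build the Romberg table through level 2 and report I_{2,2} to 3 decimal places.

I_{0,0} (trapezoid, 1 panel, h=2.4000): -0.00220
I_{1,0} (trapezoid, 2 panels, h=1.2000): 0.07142
I_{2,0} (trapezoid, 4 panels, h=0.6000): 0.08769
I_{1,1} = 0.07142 + (0.07142 − (-0.00220))/3 = 0.09596
I_{2,1} = 0.08769 + (0.08769 − 0.07142)/3 = 0.09311
I_{2,2} = 0.09311 + (0.09311 − 0.09596)/15 = 0.09292

0.093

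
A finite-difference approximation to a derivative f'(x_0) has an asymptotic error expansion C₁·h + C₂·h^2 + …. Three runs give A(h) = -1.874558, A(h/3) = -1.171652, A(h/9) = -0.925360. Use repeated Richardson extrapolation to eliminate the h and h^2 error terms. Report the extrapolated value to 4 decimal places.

-0.8000

First eliminate the h term (factor 3^1 = 3):
  B₁ = (3·(-1.171652) − (-1.874558))/2 = -0.820199
  B₂ = (3·(-0.925360) − (-1.171652))/2 = -0.802214
Then eliminate the h^2 term (factor 3^2 = 9):
  (9·(-0.802214) − (-0.820199))/8 = -0.799966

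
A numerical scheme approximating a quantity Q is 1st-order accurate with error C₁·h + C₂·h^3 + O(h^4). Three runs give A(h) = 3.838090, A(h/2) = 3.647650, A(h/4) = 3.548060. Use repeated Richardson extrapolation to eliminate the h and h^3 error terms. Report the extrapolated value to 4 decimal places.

3.4472

First eliminate the h term (factor 2^1 = 2):
  B₁ = (2·3.647650 − 3.838090)/1 = 3.457210
  B₂ = (2·3.548060 − 3.647650)/1 = 3.448470
Then eliminate the h^3 term (factor 2^3 = 8):
  (8·3.448470 − 3.457210)/7 = 3.447221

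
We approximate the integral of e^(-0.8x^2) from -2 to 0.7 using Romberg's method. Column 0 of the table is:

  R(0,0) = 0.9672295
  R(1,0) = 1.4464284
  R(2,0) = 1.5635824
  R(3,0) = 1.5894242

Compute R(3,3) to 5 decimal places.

Richardson extrapolation on the trapezoidal column (denominator 4−1=3):
R(1,1) = (4·1.4464284 − 0.9672295) / 3 = 1.6061614
R(2,1) = 1.5635824 + (1.5635824 − 1.4464284)/3 = 1.6026337
R(3,1) = 1.5894242 + (1.5894242 − 1.5635824)/3 = 1.5980381
R(2,2) = (16·1.6026337 − 1.6061614) / 15 = 1.6023985
R(3,2) = (16·1.5980381 − 1.6026337) / 15 = 1.5977317
R(3,3) = (64·1.5977317 − 1.6023985) / 63 = 1.5976576

1.59766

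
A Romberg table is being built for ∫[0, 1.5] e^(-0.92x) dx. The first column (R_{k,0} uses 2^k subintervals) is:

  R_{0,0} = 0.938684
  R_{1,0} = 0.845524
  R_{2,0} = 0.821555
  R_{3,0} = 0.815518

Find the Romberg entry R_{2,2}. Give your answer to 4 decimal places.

0.8135

R_{1,1} = 0.845524 + (0.845524 − 0.938684)/3 = 0.814471
R_{2,1} = (4·0.821555 − 0.845524) / 3 = 0.813565
R_{2,2} = 0.813565 + (0.813565 − 0.814471)/15 = 0.813505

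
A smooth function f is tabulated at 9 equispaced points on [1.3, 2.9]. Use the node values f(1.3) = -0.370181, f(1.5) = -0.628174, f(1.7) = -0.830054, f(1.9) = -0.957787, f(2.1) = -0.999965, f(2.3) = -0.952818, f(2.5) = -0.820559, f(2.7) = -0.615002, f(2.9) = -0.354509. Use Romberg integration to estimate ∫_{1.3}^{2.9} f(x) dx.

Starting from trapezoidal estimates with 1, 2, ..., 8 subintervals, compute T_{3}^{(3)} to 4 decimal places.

-1.2427

T_{0}^{(0)} (trapezoid, 1 panel, h=1.6000): -0.579752
T_{1}^{(0)} (trapezoid, 2 panels, h=0.8000): -1.089848
T_{2}^{(0)} (trapezoid, 4 panels, h=0.4000): -1.205169
T_{3}^{(0)} (trapezoid, 8 panels, h=0.2000): -1.233341
T_{1}^{(1)} = -1.089848 + (-1.089848 − (-0.579752))/3 = -1.259880
T_{2}^{(1)} = -1.205169 + (-1.205169 − (-1.089848))/3 = -1.243609
T_{3}^{(1)} = -1.233341 + (-1.233341 − (-1.205169))/3 = -1.242732
T_{2}^{(2)} = -1.243609 + (-1.243609 − (-1.259880))/15 = -1.242524
T_{3}^{(2)} = -1.242732 + (-1.242732 − (-1.243609))/15 = -1.242674
T_{3}^{(3)} = -1.242674 + (-1.242674 − (-1.242524))/63 = -1.242676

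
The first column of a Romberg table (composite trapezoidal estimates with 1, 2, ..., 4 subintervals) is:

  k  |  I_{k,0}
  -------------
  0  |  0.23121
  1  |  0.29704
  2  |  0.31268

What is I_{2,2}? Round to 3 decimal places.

0.318

Richardson extrapolation on the trapezoidal column (denominator 4−1=3):
I_{1,1} = 0.29704 + (0.29704 − 0.23121)/3 = 0.31898
I_{2,1} = (4·0.31268 − 0.29704) / 3 = 0.31789
I_{2,2} = (16·0.31789 − 0.31898) / 15 = 0.31782
(Column j=1 coincides with Simpson's rule on the same nodes.)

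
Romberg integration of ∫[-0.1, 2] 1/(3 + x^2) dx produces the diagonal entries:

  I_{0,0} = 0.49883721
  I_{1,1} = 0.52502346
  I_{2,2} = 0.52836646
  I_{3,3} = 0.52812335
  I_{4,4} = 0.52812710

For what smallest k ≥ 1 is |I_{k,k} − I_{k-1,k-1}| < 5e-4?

k = 3

|I_{1,1} − I_{0,0}| = 0.02618625 ≥ 5e-4
|I_{2,2} − I_{1,1}| = 0.00334300 ≥ 5e-4
|I_{3,3} − I_{2,2}| = 0.00024311 < 5e-4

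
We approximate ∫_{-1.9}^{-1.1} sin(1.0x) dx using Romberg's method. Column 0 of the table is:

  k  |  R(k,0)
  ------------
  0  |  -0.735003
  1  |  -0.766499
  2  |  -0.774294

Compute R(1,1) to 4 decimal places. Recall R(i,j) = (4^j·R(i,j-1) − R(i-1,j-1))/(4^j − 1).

-0.7770

Richardson extrapolation on the trapezoidal column (denominator 4−1=3):
R(1,1) = -0.766499 + (-0.766499 − (-0.735003))/3 = -0.776998
(Column j=1 coincides with Simpson's rule on the same nodes.)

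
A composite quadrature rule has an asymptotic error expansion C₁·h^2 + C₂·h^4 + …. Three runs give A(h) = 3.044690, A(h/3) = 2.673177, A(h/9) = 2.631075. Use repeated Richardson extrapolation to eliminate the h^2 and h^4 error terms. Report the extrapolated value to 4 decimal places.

First eliminate the h^2 term (factor 3^2 = 9):
  B₁ = (9·2.673177 − 3.044690)/8 = 2.626738
  B₂ = (9·2.631075 − 2.673177)/8 = 2.625812
Then eliminate the h^4 term (factor 3^4 = 81):
  (81·2.625812 − 2.626738)/80 = 2.625800

2.6258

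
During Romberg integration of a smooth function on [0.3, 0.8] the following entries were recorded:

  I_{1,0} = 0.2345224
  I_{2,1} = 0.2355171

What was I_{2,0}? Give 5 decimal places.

From I_{2,1} = (4·I_{2,0} − I_{1,0})/3, solve for I_{2,0}:
4·I_{2,0} = 3·0.2355171 + 0.2345224 = 0.9410737
I_{2,0} = 0.2352684

0.23527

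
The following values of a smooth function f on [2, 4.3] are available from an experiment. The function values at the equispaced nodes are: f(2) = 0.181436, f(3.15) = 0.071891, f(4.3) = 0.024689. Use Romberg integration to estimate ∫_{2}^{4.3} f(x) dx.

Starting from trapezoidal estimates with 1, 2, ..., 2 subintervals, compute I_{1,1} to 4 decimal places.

I_{0,0} (trapezoid, 1 panel, h=2.3000): 0.237044
I_{1,0} (trapezoid, 2 panels, h=1.1500): 0.201197
I_{1,1} = 0.201197 + (0.201197 − 0.237044)/3 = 0.189248

0.1892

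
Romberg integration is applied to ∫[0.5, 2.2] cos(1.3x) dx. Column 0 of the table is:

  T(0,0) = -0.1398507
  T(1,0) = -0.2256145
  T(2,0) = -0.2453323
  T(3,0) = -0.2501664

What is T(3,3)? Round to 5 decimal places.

-0.25177

Richardson extrapolation on the trapezoidal column (denominator 4−1=3):
T(1,1) = -0.2256145 + (-0.2256145 − (-0.1398507))/3 = -0.2542024
T(2,1) = -0.2453323 + (-0.2453323 − (-0.2256145))/3 = -0.2519049
T(3,1) = -0.2501664 + (-0.2501664 − (-0.2453323))/3 = -0.2517778
T(2,2) = (16·(-0.2519049) − (-0.2542024)) / 15 = -0.2517517
T(3,2) = -0.2517778 + (-0.2517778 − (-0.2519049))/15 = -0.2517693
T(3,3) = -0.2517693 + (-0.2517693 − (-0.2517517))/63 = -0.2517696
(Column j=1 coincides with Simpson's rule on the same nodes.)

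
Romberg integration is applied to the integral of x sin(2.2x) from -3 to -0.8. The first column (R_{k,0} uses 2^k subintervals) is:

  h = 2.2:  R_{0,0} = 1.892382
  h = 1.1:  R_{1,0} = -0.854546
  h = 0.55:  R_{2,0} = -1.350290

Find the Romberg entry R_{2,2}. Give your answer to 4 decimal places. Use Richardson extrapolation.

-1.4986

R_{1,1} = (4·(-0.854546) − 1.892382) / 3 = -1.770189
R_{2,1} = (4·(-1.350290) − (-0.854546)) / 3 = -1.515538
R_{2,2} = (16·(-1.515538) − (-1.770189)) / 15 = -1.498561
(Column j=1 coincides with Simpson's rule on the same nodes.)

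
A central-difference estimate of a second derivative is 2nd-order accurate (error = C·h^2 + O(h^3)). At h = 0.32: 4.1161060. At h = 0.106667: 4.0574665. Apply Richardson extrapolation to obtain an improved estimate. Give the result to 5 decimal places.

4.05014

The leading error scales as h^2; refining by a factor of 3 reduces it by 3^2 = 9.
Extrapolated value = (9·A(h/3) − A(h)) / (9 − 1)
= (9·4.0574665 − 4.1161060) / 8
= 32.4010925 / 8 = 4.0501366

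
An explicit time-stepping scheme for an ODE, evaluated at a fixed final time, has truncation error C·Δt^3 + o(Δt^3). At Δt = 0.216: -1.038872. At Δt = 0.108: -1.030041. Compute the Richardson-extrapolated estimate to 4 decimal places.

Extrapolated value = (8·A(Δt/2) − A(Δt)) / (8 − 1)
= (8·(-1.030041) − (-1.038872)) / 7
= -7.201456 / 7 = -1.028779

-1.0288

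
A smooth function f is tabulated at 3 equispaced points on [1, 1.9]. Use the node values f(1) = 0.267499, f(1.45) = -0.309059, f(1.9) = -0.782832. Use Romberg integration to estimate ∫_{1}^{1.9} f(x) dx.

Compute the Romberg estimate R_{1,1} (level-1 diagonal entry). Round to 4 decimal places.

R_{0,0} (trapezoid, 1 panel, h=0.9000): -0.231900
R_{1,0} (trapezoid, 2 panels, h=0.4500): -0.255026
R_{1,1} = -0.255026 + (-0.255026 − (-0.231900))/3 = -0.262735

-0.2627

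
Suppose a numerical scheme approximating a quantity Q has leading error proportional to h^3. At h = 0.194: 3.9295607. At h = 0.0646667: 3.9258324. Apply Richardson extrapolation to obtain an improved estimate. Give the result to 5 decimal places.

3.92569

The leading error scales as h^3; refining by a factor of 3 reduces it by 3^3 = 27.
Extrapolated value = (27·A(h/3) − A(h)) / (27 − 1)
= (27·3.9258324 − 3.9295607) / 26
= 102.0679141 / 26 = 3.9256890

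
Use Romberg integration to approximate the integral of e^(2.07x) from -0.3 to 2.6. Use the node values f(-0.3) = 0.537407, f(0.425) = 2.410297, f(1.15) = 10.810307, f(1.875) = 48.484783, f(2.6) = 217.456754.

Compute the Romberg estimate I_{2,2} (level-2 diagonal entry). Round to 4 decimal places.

105.8283

I_{0,0} (trapezoid, 1 panel, h=2.9000): 316.091533
I_{1,0} (trapezoid, 2 panels, h=1.4500): 173.720712
I_{2,0} (trapezoid, 4 panels, h=0.7250): 123.759289
I_{1,1} = 173.720712 + (173.720712 − 316.091533)/3 = 126.263772
I_{2,1} = 123.759289 + (123.759289 − 173.720712)/3 = 107.105481
I_{2,2} = 107.105481 + (107.105481 − 126.263772)/15 = 105.828262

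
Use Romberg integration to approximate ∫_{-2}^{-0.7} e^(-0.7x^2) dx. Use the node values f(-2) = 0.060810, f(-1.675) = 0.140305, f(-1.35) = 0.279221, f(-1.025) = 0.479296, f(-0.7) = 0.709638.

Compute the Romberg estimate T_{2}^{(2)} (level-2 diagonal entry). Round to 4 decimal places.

0.4127

T_{0}^{(0)} (trapezoid, 1 panel, h=1.3000): 0.500791
T_{1}^{(0)} (trapezoid, 2 panels, h=0.6500): 0.431889
T_{2}^{(0)} (trapezoid, 4 panels, h=0.3250): 0.417315
T_{1}^{(1)} = 0.431889 + (0.431889 − 0.500791)/3 = 0.408922
T_{2}^{(1)} = 0.417315 + (0.417315 − 0.431889)/3 = 0.412457
T_{2}^{(2)} = 0.412457 + (0.412457 − 0.408922)/15 = 0.412693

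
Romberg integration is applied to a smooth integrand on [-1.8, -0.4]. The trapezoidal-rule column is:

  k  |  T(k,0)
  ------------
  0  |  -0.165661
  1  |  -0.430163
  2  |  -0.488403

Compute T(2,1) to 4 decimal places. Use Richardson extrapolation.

-0.5078

Richardson extrapolation on the trapezoidal column (denominator 4−1=3):
T(2,1) = -0.488403 + (-0.488403 − (-0.430163))/3 = -0.507816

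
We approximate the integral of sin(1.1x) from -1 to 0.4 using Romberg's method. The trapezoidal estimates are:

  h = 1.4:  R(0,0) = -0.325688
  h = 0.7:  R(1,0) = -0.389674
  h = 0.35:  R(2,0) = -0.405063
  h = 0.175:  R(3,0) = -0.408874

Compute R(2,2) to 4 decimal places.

Richardson extrapolation on the trapezoidal column (denominator 4−1=3):
R(1,1) = -0.389674 + (-0.389674 − (-0.325688))/3 = -0.411003
R(2,1) = (4·(-0.405063) − (-0.389674)) / 3 = -0.410193
R(2,2) = (16·(-0.410193) − (-0.411003)) / 15 = -0.410139

-0.4101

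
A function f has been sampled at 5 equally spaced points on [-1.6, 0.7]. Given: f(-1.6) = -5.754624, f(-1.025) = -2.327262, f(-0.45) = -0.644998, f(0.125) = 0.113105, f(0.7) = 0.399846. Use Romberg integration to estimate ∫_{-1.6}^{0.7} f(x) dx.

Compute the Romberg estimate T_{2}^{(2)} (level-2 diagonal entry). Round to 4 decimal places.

T_{0}^{(0)} (trapezoid, 1 panel, h=2.3000): -6.157995
T_{1}^{(0)} (trapezoid, 2 panels, h=1.1500): -3.820745
T_{2}^{(0)} (trapezoid, 4 panels, h=0.5750): -3.183513
T_{1}^{(1)} = -3.820745 + (-3.820745 − (-6.157995))/3 = -3.041662
T_{2}^{(1)} = -3.183513 + (-3.183513 − (-3.820745))/3 = -2.971102
T_{2}^{(2)} = -2.971102 + (-2.971102 − (-3.041662))/15 = -2.966398

-2.9664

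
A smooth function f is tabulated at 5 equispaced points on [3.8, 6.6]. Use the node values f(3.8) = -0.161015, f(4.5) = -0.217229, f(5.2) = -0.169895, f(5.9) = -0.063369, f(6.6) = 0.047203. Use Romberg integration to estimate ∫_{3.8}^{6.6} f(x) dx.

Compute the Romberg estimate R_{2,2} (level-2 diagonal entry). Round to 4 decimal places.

R_{0,0} (trapezoid, 1 panel, h=2.8000): -0.159337
R_{1,0} (trapezoid, 2 panels, h=1.4000): -0.317521
R_{2,0} (trapezoid, 4 panels, h=0.7000): -0.355179
R_{1,1} = -0.317521 + (-0.317521 − (-0.159337))/3 = -0.370249
R_{2,1} = -0.355179 + (-0.355179 − (-0.317521))/3 = -0.367732
R_{2,2} = -0.367732 + (-0.367732 − (-0.370249))/15 = -0.367564

-0.3676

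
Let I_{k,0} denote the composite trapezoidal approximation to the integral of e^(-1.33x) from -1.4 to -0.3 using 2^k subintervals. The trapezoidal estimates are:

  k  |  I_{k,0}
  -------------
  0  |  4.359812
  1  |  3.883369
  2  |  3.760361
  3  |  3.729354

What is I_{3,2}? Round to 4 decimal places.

3.7190

I_{2,1} = 3.760361 + (3.760361 − 3.883369)/3 = 3.719358
I_{3,1} = 3.729354 + (3.729354 − 3.760361)/3 = 3.719018
I_{3,2} = 3.719018 + (3.719018 − 3.719358)/15 = 3.718995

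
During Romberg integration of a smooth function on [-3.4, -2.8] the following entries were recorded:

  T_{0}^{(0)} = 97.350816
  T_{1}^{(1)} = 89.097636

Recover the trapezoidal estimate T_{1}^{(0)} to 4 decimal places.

91.1609

From T_{1}^{(1)} = (4·T_{1}^{(0)} − T_{0}^{(0)})/3, solve for T_{1}^{(0)}:
4·T_{1}^{(0)} = 3·89.097636 + 97.350816 = 364.643724
T_{1}^{(0)} = 91.160931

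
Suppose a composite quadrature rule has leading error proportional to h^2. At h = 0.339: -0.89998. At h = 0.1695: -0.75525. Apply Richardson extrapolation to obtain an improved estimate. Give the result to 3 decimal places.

The leading error scales as h^2; refining by a factor of 2 reduces it by 2^2 = 4.
Extrapolated value = (4·A(h/2) − A(h)) / (4 − 1)
= (4·(-0.75525) − (-0.89998)) / 3
= -2.12102 / 3 = -0.70701

-0.707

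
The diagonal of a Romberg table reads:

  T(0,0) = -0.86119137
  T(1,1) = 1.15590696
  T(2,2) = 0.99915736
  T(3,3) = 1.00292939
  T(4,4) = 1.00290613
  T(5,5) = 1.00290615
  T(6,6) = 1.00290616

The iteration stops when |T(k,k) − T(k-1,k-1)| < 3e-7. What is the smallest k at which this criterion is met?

|T(1,1) − T(0,0)| = 2.01709833 ≥ 3e-7
|T(2,2) − T(1,1)| = 0.15674960 ≥ 3e-7
|T(3,3) − T(2,2)| = 0.00377203 ≥ 3e-7
|T(4,4) − T(3,3)| = 0.00002326 ≥ 3e-7
|T(5,5) − T(4,4)| = 0.00000002 < 3e-7

k = 5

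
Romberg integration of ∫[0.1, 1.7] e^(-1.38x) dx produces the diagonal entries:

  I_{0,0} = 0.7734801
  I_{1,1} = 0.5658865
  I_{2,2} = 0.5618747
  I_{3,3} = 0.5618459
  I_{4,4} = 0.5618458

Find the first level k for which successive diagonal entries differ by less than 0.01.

|I_{1,1} − I_{0,0}| = 0.2075936 ≥ 0.01
|I_{2,2} − I_{1,1}| = 0.0040118 < 0.01

k = 2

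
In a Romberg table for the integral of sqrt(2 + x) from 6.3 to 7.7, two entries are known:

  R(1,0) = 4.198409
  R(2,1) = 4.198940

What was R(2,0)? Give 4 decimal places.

4.1988

From R(2,1) = (4·R(2,0) − R(1,0))/3, solve for R(2,0):
4·R(2,0) = 3·4.198940 + 4.198409 = 16.795229
R(2,0) = 4.198807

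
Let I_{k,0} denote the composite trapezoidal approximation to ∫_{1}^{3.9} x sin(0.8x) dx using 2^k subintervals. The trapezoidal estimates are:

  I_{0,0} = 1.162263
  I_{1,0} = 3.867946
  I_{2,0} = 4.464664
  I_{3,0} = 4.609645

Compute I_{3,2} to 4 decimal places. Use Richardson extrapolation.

4.6576

Richardson extrapolation on the trapezoidal column (denominator 4−1=3):
I_{2,1} = (4·4.464664 − 3.867946) / 3 = 4.663570
I_{3,1} = (4·4.609645 − 4.464664) / 3 = 4.657972
I_{3,2} = 4.657972 + (4.657972 − 4.663570)/15 = 4.657599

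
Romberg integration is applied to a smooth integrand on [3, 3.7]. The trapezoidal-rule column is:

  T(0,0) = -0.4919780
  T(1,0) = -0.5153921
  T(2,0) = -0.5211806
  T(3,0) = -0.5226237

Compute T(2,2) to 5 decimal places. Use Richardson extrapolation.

Richardson extrapolation on the trapezoidal column (denominator 4−1=3):
T(1,1) = (4·(-0.5153921) − (-0.4919780)) / 3 = -0.5231968
T(2,1) = -0.5211806 + (-0.5211806 − (-0.5153921))/3 = -0.5231101
T(2,2) = (16·(-0.5231101) − (-0.5231968)) / 15 = -0.5231043
(Column j=1 coincides with Simpson's rule on the same nodes.)

-0.52310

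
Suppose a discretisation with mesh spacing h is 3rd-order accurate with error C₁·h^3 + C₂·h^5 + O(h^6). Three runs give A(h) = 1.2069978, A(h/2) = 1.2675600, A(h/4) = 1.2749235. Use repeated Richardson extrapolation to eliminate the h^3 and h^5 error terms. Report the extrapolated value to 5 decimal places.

First eliminate the h^3 term (factor 2^3 = 8):
  B₁ = (8·1.2675600 − 1.2069978)/7 = 1.2762117
  B₂ = (8·1.2749235 − 1.2675600)/7 = 1.2759754
Then eliminate the h^5 term (factor 2^5 = 32):
  (32·1.2759754 − 1.2762117)/31 = 1.2759678

1.27597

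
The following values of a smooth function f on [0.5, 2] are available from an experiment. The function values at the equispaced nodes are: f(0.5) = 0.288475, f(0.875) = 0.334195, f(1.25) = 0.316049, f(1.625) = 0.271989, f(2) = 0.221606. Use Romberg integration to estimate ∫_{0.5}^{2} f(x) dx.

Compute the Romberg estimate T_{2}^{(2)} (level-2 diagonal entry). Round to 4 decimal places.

0.4460

T_{0}^{(0)} (trapezoid, 1 panel, h=1.5000): 0.382561
T_{1}^{(0)} (trapezoid, 2 panels, h=0.7500): 0.428317
T_{2}^{(0)} (trapezoid, 4 panels, h=0.3750): 0.441478
T_{1}^{(1)} = 0.428317 + (0.428317 − 0.382561)/3 = 0.443569
T_{2}^{(1)} = 0.441478 + (0.441478 − 0.428317)/3 = 0.445865
T_{2}^{(2)} = 0.445865 + (0.445865 − 0.443569)/15 = 0.446018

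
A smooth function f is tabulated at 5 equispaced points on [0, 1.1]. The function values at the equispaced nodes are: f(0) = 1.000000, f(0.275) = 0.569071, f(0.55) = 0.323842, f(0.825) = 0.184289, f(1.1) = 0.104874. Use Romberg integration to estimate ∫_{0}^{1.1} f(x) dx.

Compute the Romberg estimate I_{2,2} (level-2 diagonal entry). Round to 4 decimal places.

0.4367

I_{0,0} (trapezoid, 1 panel, h=1.1000): 0.607681
I_{1,0} (trapezoid, 2 panels, h=0.5500): 0.481953
I_{2,0} (trapezoid, 4 panels, h=0.2750): 0.448151
I_{1,1} = 0.481953 + (0.481953 − 0.607681)/3 = 0.440044
I_{2,1} = 0.448151 + (0.448151 − 0.481953)/3 = 0.436884
I_{2,2} = 0.436884 + (0.436884 − 0.440044)/15 = 0.436673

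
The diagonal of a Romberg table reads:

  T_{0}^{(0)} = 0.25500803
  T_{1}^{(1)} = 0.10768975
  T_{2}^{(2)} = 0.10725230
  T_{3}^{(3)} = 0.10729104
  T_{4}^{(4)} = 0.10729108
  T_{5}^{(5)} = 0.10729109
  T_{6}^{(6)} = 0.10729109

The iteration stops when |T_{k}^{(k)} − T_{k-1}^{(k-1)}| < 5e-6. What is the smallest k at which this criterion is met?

k = 4

|T_{1}^{(1)} − T_{0}^{(0)}| = 0.14731828 ≥ 5e-6
|T_{2}^{(2)} − T_{1}^{(1)}| = 0.00043745 ≥ 5e-6
|T_{3}^{(3)} − T_{2}^{(2)}| = 0.00003874 ≥ 5e-6
|T_{4}^{(4)} − T_{3}^{(3)}| = 0.00000004 < 5e-6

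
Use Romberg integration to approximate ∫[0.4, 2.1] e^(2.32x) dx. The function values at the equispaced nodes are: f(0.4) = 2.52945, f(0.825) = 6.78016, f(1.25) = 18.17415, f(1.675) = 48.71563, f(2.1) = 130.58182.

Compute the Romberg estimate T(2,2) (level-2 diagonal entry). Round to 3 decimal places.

55.264

T(0,0) (trapezoid, 1 panel, h=1.7000): 113.14458
T(1,0) (trapezoid, 2 panels, h=0.8500): 72.02032
T(2,0) (trapezoid, 4 panels, h=0.4250): 59.59587
T(1,1) = 72.02032 + (72.02032 − 113.14458)/3 = 58.31223
T(2,1) = 59.59587 + (59.59587 − 72.02032)/3 = 55.45439
T(2,2) = 55.45439 + (55.45439 − 58.31223)/15 = 55.26387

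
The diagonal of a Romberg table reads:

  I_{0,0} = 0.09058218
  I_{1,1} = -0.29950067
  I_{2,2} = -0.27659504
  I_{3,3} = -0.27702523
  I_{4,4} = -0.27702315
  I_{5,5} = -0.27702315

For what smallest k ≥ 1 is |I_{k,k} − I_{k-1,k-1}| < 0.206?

|I_{1,1} − I_{0,0}| = 0.39008285 ≥ 0.206
|I_{2,2} − I_{1,1}| = 0.02290563 < 0.206

k = 2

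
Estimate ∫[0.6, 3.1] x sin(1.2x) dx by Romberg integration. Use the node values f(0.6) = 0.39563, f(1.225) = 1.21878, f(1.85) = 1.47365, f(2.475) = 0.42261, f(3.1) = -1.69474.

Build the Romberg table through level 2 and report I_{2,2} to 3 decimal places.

1.698

I_{0,0} (trapezoid, 1 panel, h=2.5000): -1.62389
I_{1,0} (trapezoid, 2 panels, h=1.2500): 1.03012
I_{2,0} (trapezoid, 4 panels, h=0.6250): 1.54093
I_{1,1} = 1.03012 + (1.03012 − (-1.62389))/3 = 1.91479
I_{2,1} = 1.54093 + (1.54093 − 1.03012)/3 = 1.71120
I_{2,2} = 1.71120 + (1.71120 − 1.91479)/15 = 1.69763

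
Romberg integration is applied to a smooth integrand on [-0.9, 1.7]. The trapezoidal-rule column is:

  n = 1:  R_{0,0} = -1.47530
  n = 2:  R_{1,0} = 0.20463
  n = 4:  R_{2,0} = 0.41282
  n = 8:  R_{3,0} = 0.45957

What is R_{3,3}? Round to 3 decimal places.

0.475

Richardson extrapolation on the trapezoidal column (denominator 4−1=3):
R_{1,1} = (4·0.20463 − (-1.47530)) / 3 = 0.76461
R_{2,1} = (4·0.41282 − 0.20463) / 3 = 0.48222
R_{3,1} = 0.45957 + (0.45957 − 0.41282)/3 = 0.47515
R_{2,2} = (16·0.48222 − 0.76461) / 15 = 0.46339
R_{3,2} = 0.47515 + (0.47515 − 0.48222)/15 = 0.47468
R_{3,3} = (64·0.47468 − 0.46339) / 63 = 0.47486
(Column j=1 coincides with Simpson's rule on the same nodes.)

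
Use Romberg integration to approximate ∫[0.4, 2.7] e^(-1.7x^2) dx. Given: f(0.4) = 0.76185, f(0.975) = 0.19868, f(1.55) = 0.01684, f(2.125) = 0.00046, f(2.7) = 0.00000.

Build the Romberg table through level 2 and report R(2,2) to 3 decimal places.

0.304

R(0,0) (trapezoid, 1 panel, h=2.3000): 0.87613
R(1,0) (trapezoid, 2 panels, h=1.1500): 0.45743
R(2,0) (trapezoid, 4 panels, h=0.5750): 0.34322
R(1,1) = 0.45743 + (0.45743 − 0.87613)/3 = 0.31786
R(2,1) = 0.34322 + (0.34322 − 0.45743)/3 = 0.30515
R(2,2) = 0.30515 + (0.30515 − 0.31786)/15 = 0.30430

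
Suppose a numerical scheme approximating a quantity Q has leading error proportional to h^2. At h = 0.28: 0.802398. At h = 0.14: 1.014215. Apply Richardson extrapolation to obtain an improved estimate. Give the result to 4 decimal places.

The leading error scales as h^2; refining by a factor of 2 reduces it by 2^2 = 4.
Extrapolated value = (4·A(h/2) − A(h)) / (4 − 1)
= (4·1.014215 − 0.802398) / 3
= 3.254462 / 3 = 1.084821

1.0848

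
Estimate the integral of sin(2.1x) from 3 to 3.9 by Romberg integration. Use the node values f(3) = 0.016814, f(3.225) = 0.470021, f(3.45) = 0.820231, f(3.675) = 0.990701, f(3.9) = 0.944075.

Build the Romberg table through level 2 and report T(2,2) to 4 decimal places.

0.6331

T(0,0) (trapezoid, 1 panel, h=0.9000): 0.432400
T(1,0) (trapezoid, 2 panels, h=0.4500): 0.585304
T(2,0) (trapezoid, 4 panels, h=0.2250): 0.621314
T(1,1) = 0.585304 + (0.585304 − 0.432400)/3 = 0.636272
T(2,1) = 0.621314 + (0.621314 − 0.585304)/3 = 0.633317
T(2,2) = 0.633317 + (0.633317 − 0.636272)/15 = 0.633120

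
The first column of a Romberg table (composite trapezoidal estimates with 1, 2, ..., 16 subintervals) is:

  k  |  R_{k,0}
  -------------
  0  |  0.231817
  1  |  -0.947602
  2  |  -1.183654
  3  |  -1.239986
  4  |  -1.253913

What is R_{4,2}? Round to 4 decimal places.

-1.2585

R_{3,1} = -1.239986 + (-1.239986 − (-1.183654))/3 = -1.258763
R_{4,1} = (4·(-1.253913) − (-1.239986)) / 3 = -1.258555
R_{4,2} = -1.258555 + (-1.258555 − (-1.258763))/15 = -1.258541
(Column j=1 coincides with Simpson's rule on the same nodes.)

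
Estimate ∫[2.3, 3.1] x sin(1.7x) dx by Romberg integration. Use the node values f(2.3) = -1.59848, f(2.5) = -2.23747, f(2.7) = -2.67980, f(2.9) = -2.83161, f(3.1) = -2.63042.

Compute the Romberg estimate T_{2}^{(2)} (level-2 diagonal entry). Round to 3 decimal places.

-1.991

T_{0}^{(0)} (trapezoid, 1 panel, h=0.8000): -1.69156
T_{1}^{(0)} (trapezoid, 2 panels, h=0.4000): -1.91770
T_{2}^{(0)} (trapezoid, 4 panels, h=0.2000): -1.97267
T_{1}^{(1)} = -1.91770 + (-1.91770 − (-1.69156))/3 = -1.99308
T_{2}^{(1)} = -1.97267 + (-1.97267 − (-1.91770))/3 = -1.99099
T_{2}^{(2)} = -1.99099 + (-1.99099 − (-1.99308))/15 = -1.99085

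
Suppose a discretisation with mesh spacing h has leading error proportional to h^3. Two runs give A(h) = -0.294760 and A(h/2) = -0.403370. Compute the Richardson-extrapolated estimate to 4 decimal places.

Extrapolated value = (8·A(h/2) − A(h)) / (8 − 1)
= (8·(-0.403370) − (-0.294760)) / 7
= -2.932200 / 7 = -0.418886

-0.4189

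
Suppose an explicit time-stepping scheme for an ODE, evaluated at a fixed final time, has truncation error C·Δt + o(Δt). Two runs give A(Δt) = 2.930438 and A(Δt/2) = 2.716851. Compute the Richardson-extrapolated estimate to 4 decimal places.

Extrapolated value = (2·A(Δt/2) − A(Δt)) / (2 − 1)
= (2·2.716851 − 2.930438) / 1
= 2.503264 / 1 = 2.503264

2.5033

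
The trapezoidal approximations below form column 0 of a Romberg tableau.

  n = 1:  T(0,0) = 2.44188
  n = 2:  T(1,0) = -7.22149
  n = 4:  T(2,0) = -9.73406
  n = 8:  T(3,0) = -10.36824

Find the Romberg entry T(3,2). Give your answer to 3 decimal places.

T(2,1) = -9.73406 + (-9.73406 − (-7.22149))/3 = -10.57158
T(3,1) = (4·(-10.36824) − (-9.73406)) / 3 = -10.57963
T(3,2) = -10.57963 + (-10.57963 − (-10.57158))/15 = -10.58017

-10.580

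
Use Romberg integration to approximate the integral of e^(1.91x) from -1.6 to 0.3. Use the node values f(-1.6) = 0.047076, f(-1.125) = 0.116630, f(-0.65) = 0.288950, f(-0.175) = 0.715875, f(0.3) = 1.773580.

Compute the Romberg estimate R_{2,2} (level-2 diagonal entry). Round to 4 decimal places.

0.9047

R_{0,0} (trapezoid, 1 panel, h=1.9000): 1.729623
R_{1,0} (trapezoid, 2 panels, h=0.9500): 1.139314
R_{2,0} (trapezoid, 4 panels, h=0.4750): 0.965097
R_{1,1} = 1.139314 + (1.139314 − 1.729623)/3 = 0.942544
R_{2,1} = 0.965097 + (0.965097 − 1.139314)/3 = 0.907025
R_{2,2} = 0.907025 + (0.907025 − 0.942544)/15 = 0.904657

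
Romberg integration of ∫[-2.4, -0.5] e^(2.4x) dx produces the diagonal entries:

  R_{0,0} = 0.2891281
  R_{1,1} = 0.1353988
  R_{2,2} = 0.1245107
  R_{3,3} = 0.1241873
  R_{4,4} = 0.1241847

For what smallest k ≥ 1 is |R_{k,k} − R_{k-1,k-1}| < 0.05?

k = 2

|R_{1,1} − R_{0,0}| = 0.1537293 ≥ 0.05
|R_{2,2} − R_{1,1}| = 0.0108881 < 0.05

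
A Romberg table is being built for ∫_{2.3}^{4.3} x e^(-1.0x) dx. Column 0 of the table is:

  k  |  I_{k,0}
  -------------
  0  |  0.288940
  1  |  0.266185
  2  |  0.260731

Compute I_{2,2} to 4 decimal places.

0.2589

I_{1,1} = 0.266185 + (0.266185 − 0.288940)/3 = 0.258600
I_{2,1} = (4·0.260731 − 0.266185) / 3 = 0.258913
I_{2,2} = 0.258913 + (0.258913 − 0.258600)/15 = 0.258934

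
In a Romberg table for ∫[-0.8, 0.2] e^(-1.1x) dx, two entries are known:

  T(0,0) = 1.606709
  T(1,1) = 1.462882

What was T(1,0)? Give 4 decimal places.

From T(1,1) = (4·T(1,0) − T(0,0))/3, solve for T(1,0):
4·T(1,0) = 3·1.462882 + 1.606709 = 5.995355
T(1,0) = 1.498839

1.4988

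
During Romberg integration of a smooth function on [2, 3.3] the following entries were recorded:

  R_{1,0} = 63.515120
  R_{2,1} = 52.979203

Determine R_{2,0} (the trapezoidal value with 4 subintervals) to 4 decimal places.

From R_{2,1} = (4·R_{2,0} − R_{1,0})/3, solve for R_{2,0}:
4·R_{2,0} = 3·52.979203 + 63.515120 = 222.452729
R_{2,0} = 55.613182

55.6132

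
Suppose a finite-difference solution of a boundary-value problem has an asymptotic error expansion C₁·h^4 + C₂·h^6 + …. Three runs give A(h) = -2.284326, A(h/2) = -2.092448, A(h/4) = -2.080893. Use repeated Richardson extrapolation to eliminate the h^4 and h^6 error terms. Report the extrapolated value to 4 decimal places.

-2.0801

First eliminate the h^4 term (factor 2^4 = 16):
  B₁ = (16·(-2.092448) − (-2.284326))/15 = -2.079656
  B₂ = (16·(-2.080893) − (-2.092448))/15 = -2.080123
Then eliminate the h^6 term (factor 2^6 = 64):
  (64·(-2.080123) − (-2.079656))/63 = -2.080130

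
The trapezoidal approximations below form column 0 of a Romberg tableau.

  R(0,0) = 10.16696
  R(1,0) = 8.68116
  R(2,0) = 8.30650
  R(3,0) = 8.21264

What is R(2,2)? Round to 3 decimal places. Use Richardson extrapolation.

8.181

R(1,1) = (4·8.68116 − 10.16696) / 3 = 8.18589
R(2,1) = (4·8.30650 − 8.68116) / 3 = 8.18161
R(2,2) = 8.18161 + (8.18161 − 8.18589)/15 = 8.18132
(Column j=1 coincides with Simpson's rule on the same nodes.)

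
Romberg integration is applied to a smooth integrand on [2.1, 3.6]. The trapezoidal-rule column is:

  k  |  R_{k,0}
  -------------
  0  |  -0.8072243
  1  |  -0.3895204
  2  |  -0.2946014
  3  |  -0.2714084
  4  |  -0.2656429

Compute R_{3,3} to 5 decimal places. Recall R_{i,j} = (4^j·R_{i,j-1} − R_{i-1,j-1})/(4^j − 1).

-0.26372

Richardson extrapolation on the trapezoidal column (denominator 4−1=3):
R_{1,1} = (4·(-0.3895204) − (-0.8072243)) / 3 = -0.2502858
R_{2,1} = -0.2946014 + (-0.2946014 − (-0.3895204))/3 = -0.2629617
R_{3,1} = (4·(-0.2714084) − (-0.2946014)) / 3 = -0.2636774
R_{2,2} = -0.2629617 + (-0.2629617 − (-0.2502858))/15 = -0.2638068
R_{3,2} = (16·(-0.2636774) − (-0.2629617)) / 15 = -0.2637251
R_{3,3} = -0.2637251 + (-0.2637251 − (-0.2638068))/63 = -0.2637238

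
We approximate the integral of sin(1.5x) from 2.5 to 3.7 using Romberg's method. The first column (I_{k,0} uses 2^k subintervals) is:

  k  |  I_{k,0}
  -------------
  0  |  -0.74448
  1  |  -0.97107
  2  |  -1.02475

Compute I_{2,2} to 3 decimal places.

Richardson extrapolation on the trapezoidal column (denominator 4−1=3):
I_{1,1} = -0.97107 + (-0.97107 − (-0.74448))/3 = -1.04660
I_{2,1} = -1.02475 + (-1.02475 − (-0.97107))/3 = -1.04264
I_{2,2} = -1.04264 + (-1.04264 − (-1.04660))/15 = -1.04238
(Column j=1 coincides with Simpson's rule on the same nodes.)

-1.042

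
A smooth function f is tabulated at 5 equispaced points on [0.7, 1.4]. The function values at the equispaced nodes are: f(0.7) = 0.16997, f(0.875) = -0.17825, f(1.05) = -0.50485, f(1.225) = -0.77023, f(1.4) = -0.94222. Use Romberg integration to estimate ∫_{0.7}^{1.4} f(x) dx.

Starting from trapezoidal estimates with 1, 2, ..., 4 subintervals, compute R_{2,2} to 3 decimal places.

R_{0,0} (trapezoid, 1 panel, h=0.7000): -0.27029
R_{1,0} (trapezoid, 2 panels, h=0.3500): -0.31184
R_{2,0} (trapezoid, 4 panels, h=0.1750): -0.32190
R_{1,1} = -0.31184 + (-0.31184 − (-0.27029))/3 = -0.32569
R_{2,1} = -0.32190 + (-0.32190 − (-0.31184))/3 = -0.32525
R_{2,2} = -0.32525 + (-0.32525 − (-0.32569))/15 = -0.32522

-0.325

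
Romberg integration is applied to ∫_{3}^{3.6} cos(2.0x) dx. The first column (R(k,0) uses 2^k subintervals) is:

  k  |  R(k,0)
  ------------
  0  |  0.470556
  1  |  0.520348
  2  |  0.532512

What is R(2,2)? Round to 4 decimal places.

0.5365

R(1,1) = (4·0.520348 − 0.470556) / 3 = 0.536945
R(2,1) = (4·0.532512 − 0.520348) / 3 = 0.536567
R(2,2) = 0.536567 + (0.536567 − 0.536945)/15 = 0.536542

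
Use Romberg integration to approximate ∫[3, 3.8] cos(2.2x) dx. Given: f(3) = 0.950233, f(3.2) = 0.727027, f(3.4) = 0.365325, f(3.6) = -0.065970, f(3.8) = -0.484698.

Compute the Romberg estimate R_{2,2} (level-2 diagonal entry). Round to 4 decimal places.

0.2560

R_{0,0} (trapezoid, 1 panel, h=0.8000): 0.186214
R_{1,0} (trapezoid, 2 panels, h=0.4000): 0.239237
R_{2,0} (trapezoid, 4 panels, h=0.2000): 0.251830
R_{1,1} = 0.239237 + (0.239237 − 0.186214)/3 = 0.256911
R_{2,1} = 0.251830 + (0.251830 − 0.239237)/3 = 0.256028
R_{2,2} = 0.256028 + (0.256028 − 0.256911)/15 = 0.255969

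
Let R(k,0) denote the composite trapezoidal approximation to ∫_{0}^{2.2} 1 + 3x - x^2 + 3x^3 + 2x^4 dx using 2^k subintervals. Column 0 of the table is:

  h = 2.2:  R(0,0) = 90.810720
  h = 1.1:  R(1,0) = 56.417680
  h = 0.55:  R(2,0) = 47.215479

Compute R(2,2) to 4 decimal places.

44.0944

Richardson extrapolation on the trapezoidal column (denominator 4−1=3):
R(1,1) = 56.417680 + (56.417680 − 90.810720)/3 = 44.953333
R(2,1) = 47.215479 + (47.215479 − 56.417680)/3 = 44.148079
R(2,2) = 44.148079 + (44.148079 − 44.953333)/15 = 44.094395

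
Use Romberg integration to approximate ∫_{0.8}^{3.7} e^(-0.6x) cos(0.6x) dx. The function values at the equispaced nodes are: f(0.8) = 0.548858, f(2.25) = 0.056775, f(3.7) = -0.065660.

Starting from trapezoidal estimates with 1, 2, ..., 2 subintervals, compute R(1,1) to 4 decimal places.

R(0,0) (trapezoid, 1 panel, h=2.9000): 0.700637
R(1,0) (trapezoid, 2 panels, h=1.4500): 0.432642
R(1,1) = 0.432642 + (0.432642 − 0.700637)/3 = 0.343310

0.3433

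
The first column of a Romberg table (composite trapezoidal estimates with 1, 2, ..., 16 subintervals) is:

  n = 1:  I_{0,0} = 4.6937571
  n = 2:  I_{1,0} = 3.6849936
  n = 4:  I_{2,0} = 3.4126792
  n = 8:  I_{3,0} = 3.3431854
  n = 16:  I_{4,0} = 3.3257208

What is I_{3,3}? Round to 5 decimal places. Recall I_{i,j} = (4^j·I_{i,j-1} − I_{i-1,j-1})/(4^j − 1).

3.31989

Richardson extrapolation on the trapezoidal column (denominator 4−1=3):
I_{1,1} = (4·3.6849936 − 4.6937571) / 3 = 3.3487391
I_{2,1} = (4·3.4126792 − 3.6849936) / 3 = 3.3219077
I_{3,1} = 3.3431854 + (3.3431854 − 3.4126792)/3 = 3.3200208
I_{2,2} = 3.3219077 + (3.3219077 − 3.3487391)/15 = 3.3201189
I_{3,2} = 3.3200208 + (3.3200208 − 3.3219077)/15 = 3.3198950
I_{3,3} = (64·3.3198950 − 3.3201189) / 63 = 3.3198914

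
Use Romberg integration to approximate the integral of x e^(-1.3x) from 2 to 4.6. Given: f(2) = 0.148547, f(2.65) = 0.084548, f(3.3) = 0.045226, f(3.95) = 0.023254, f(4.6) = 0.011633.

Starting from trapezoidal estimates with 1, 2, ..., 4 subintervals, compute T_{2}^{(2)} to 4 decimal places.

T_{0}^{(0)} (trapezoid, 1 panel, h=2.6000): 0.208234
T_{1}^{(0)} (trapezoid, 2 panels, h=1.3000): 0.162911
T_{2}^{(0)} (trapezoid, 4 panels, h=0.6500): 0.151527
T_{1}^{(1)} = 0.162911 + (0.162911 − 0.208234)/3 = 0.147803
T_{2}^{(1)} = 0.151527 + (0.151527 − 0.162911)/3 = 0.147732
T_{2}^{(2)} = 0.147732 + (0.147732 − 0.147803)/15 = 0.147727

0.1477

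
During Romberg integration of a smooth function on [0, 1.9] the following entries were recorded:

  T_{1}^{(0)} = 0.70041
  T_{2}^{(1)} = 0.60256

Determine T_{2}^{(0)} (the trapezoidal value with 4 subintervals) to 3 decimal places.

0.627

From T_{2}^{(1)} = (4·T_{2}^{(0)} − T_{1}^{(0)})/3, solve for T_{2}^{(0)}:
4·T_{2}^{(0)} = 3·0.60256 + 0.70041 = 2.50809
T_{2}^{(0)} = 0.62702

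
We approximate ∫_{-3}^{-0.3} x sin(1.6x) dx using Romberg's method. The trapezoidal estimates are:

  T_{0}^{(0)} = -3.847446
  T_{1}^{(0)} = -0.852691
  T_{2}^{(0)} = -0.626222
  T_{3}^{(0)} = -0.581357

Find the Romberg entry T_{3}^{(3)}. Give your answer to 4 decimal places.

Richardson extrapolation on the trapezoidal column (denominator 4−1=3):
T_{1}^{(1)} = -0.852691 + (-0.852691 − (-3.847446))/3 = 0.145561
T_{2}^{(1)} = (4·(-0.626222) − (-0.852691)) / 3 = -0.550732
T_{3}^{(1)} = (4·(-0.581357) − (-0.626222)) / 3 = -0.566402
T_{2}^{(2)} = (16·(-0.550732) − 0.145561) / 15 = -0.597152
T_{3}^{(2)} = (16·(-0.566402) − (-0.550732)) / 15 = -0.567447
T_{3}^{(3)} = (64·(-0.567447) − (-0.597152)) / 63 = -0.566975

-0.5670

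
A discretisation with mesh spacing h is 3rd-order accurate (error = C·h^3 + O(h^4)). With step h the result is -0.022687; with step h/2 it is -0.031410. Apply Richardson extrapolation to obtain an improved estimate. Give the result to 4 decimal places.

Extrapolated value = (8·A(h/2) − A(h)) / (8 − 1)
= (8·(-0.031410) − (-0.022687)) / 7
= -0.228593 / 7 = -0.032656

-0.0327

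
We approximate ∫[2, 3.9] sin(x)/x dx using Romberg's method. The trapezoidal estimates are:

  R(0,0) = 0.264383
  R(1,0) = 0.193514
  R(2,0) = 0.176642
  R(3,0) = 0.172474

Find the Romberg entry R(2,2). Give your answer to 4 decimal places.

0.1711

R(1,1) = 0.193514 + (0.193514 − 0.264383)/3 = 0.169891
R(2,1) = 0.176642 + (0.176642 − 0.193514)/3 = 0.171018
R(2,2) = 0.171018 + (0.171018 − 0.169891)/15 = 0.171093
(Column j=1 coincides with Simpson's rule on the same nodes.)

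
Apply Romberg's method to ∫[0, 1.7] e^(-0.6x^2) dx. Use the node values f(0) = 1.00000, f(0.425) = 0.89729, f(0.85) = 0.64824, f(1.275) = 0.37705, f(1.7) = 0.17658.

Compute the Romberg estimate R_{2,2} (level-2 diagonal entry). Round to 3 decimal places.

1.073

R_{0,0} (trapezoid, 1 panel, h=1.7000): 1.00009
R_{1,0} (trapezoid, 2 panels, h=0.8500): 1.05105
R_{2,0} (trapezoid, 4 panels, h=0.4250): 1.06712
R_{1,1} = 1.05105 + (1.05105 − 1.00009)/3 = 1.06804
R_{2,1} = 1.06712 + (1.06712 − 1.05105)/3 = 1.07248
R_{2,2} = 1.07248 + (1.07248 − 1.06804)/15 = 1.07278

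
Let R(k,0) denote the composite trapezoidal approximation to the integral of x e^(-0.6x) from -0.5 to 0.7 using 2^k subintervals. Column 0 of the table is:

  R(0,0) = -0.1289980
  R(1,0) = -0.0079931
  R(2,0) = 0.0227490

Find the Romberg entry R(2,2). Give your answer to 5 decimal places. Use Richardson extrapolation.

R(1,1) = -0.0079931 + (-0.0079931 − (-0.1289980))/3 = 0.0323419
R(2,1) = (4·0.0227490 − (-0.0079931)) / 3 = 0.0329964
R(2,2) = (16·0.0329964 − 0.0323419) / 15 = 0.0330400

0.03304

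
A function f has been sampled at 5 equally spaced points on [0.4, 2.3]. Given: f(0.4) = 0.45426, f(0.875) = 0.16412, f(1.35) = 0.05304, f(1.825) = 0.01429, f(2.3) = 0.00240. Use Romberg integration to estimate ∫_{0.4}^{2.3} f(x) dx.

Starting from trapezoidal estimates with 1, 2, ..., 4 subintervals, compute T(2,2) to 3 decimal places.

0.201

T(0,0) (trapezoid, 1 panel, h=1.9000): 0.43383
T(1,0) (trapezoid, 2 panels, h=0.9500): 0.26730
T(2,0) (trapezoid, 4 panels, h=0.4750): 0.21840
T(1,1) = 0.26730 + (0.26730 − 0.43383)/3 = 0.21179
T(2,1) = 0.21840 + (0.21840 − 0.26730)/3 = 0.20210
T(2,2) = 0.20210 + (0.20210 − 0.21179)/15 = 0.20145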